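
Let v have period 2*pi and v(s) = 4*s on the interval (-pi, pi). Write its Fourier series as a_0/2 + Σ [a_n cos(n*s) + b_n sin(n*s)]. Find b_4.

-2

b_4 = 1/pi ∫_{-pi}^{pi} v(s) sin(4*s) ds.
v is odd and sin(4*s) is odd, so the integrand is even and b_4 = 2/pi ∫_0^{pi} v(s) sin(4*s) ds.
Integrating by parts (boundary term plus one more integral), an antiderivative of (4*s) sin(4*s) is -s*cos(4*s) + sin(4*s)/4; evaluating from 0 to pi: ∫_{0}^{pi} (4*s) sin(4*s) ds = (-pi) - (0) = -pi.
Hence b_4 = (2/pi)·(-pi) = -2.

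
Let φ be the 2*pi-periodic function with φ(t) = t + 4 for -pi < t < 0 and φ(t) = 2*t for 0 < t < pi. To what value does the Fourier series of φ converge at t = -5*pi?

pi/2 + 2

t = -5*pi differs from t = -pi by -2 full period(s), and the series is 2*pi-periodic.
At t = -pi the one-sided limits are φ(-pi^-) = 2*pi and φ(-pi^+) = 4 - pi.
By Dirichlet's theorem the series converges to their average, [(2*pi) + (4 - pi)]/2 = pi/2 + 2.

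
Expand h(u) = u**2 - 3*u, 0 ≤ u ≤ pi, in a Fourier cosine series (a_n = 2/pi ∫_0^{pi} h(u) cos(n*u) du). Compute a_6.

a_6 = 2/pi ∫_0^{pi} (u**2 - 3*u) cos(6*u) du.
Integrating by parts twice (tabular method), an antiderivative of (u**2 - 3*u) cos(6*u) is u**2*sin(6*u)/6 - u*sin(6*u)/2 + u*cos(6*u)/18 - sin(6*u)/108 - cos(6*u)/12; evaluating from 0 to pi: ∫_{0}^{pi} (u**2 - 3*u) cos(6*u) du = (-1/12 + pi/18) - (-1/12) = pi/18.
Hence a_6 = (2/pi)·(pi/18) = 1/9.

1/9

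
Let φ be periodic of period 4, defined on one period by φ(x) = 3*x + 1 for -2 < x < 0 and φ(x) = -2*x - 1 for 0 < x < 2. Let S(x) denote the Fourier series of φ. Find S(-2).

-5

x = -2 differs from x = 2 by -1 full period(s), and the series is 4-periodic.
φ is continuous at x = 2 with value -5, so the series converges to -5 there.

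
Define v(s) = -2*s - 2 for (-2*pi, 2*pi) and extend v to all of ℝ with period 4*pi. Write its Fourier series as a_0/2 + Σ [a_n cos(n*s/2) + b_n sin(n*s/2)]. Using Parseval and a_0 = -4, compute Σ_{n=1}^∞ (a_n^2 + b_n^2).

Parseval: a_0^2/2 + Σ_{n≥1} (a_n^2+b_n^2) = (1/(2*pi)) ∫_{-2*pi}^{2*pi} v(s)^2 ds = 8 + 32*pi**2/3.
Subtract a_0^2/2 = 8: Σ (a_n^2+b_n^2) = 32*pi**2/3.

32*pi**2/3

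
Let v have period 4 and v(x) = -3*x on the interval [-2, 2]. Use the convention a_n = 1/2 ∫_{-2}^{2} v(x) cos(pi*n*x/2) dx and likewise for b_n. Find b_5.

b_5 = 1/2 ∫_{-2}^{2} v(x) sin(5*pi*x/2) dx.
v is odd and sin(5*pi*x/2) is odd, so the integrand is even and b_5 = ∫_0^{2} v(x) sin(5*pi*x/2) dx.
Integrating by parts (boundary term plus one more integral), an antiderivative of (-3*x) sin(5*pi*x/2) is 6*x*cos(5*pi*x/2)/(5*pi) - 12*sin(5*pi*x/2)/(25*pi**2); evaluating from 0 to 2: ∫_{0}^{2} (-3*x) sin(5*pi*x/2) dx = (-12/(5*pi)) - (0) = -12/(5*pi).
Hence b_5 = -12/(5*pi).

-12/(5*pi)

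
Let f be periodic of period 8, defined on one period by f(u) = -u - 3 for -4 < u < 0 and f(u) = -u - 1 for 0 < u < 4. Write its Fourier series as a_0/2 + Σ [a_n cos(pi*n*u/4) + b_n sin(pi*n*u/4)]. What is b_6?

b_6 = 1/4 ∫_{-4}^{4} f(u) sin(3*pi*u/2) du.
Split the integral at the breakpoints.
Integrating by parts (boundary term plus one more integral), an antiderivative of (-u - 3) sin(3*pi*u/2) is 2*u*cos(3*pi*u/2)/(3*pi) - 4*sin(3*pi*u/2)/(9*pi**2) + 2*cos(3*pi*u/2)/pi; evaluating from -4 to 0: ∫_{-4}^{0} (-u - 3) sin(3*pi*u/2) du = (2/pi) - (-2/(3*pi)) = 8/(3*pi).
Integrating by parts (boundary term plus one more integral), an antiderivative of (-u - 1) sin(3*pi*u/2) is 2*u*cos(3*pi*u/2)/(3*pi) - 4*sin(3*pi*u/2)/(9*pi**2) + 2*cos(3*pi*u/2)/(3*pi); evaluating from 0 to 4: ∫_{0}^{4} (-u - 1) sin(3*pi*u/2) du = (10/(3*pi)) - (2/(3*pi)) = 8/(3*pi).
Summing the pieces and multiplying by (1/4) gives b_6 = 4/(3*pi).

4/(3*pi)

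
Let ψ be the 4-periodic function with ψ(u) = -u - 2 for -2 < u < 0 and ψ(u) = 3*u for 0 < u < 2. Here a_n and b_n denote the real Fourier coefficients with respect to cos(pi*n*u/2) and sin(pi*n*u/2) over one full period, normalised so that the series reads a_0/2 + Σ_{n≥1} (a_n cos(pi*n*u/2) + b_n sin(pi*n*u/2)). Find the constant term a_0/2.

1

a_0 = 1/2 ∫_{-2}^{2} ψ(u) du = 1/2 · (4) = 2.
So the constant term a_0/2 = 1.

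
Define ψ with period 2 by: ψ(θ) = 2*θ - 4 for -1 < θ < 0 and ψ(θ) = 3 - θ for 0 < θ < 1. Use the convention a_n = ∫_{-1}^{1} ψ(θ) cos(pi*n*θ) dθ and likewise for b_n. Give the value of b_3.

b_3 = ∫_{-1}^{1} ψ(θ) sin(3*pi*θ) dθ.
Split the integral at the breakpoints.
Integrating by parts (boundary term plus one more integral), an antiderivative of (2*θ - 4) sin(3*pi*θ) is -2*θ*cos(3*pi*θ)/(3*pi) + 2*sin(3*pi*θ)/(9*pi**2) + 4*cos(3*pi*θ)/(3*pi); evaluating from -1 to 0: ∫_{-1}^{0} (2*θ - 4) sin(3*pi*θ) dθ = (4/(3*pi)) - (-2/pi) = 10/(3*pi).
Integrating by parts (boundary term plus one more integral), an antiderivative of (3 - θ) sin(3*pi*θ) is θ*cos(3*pi*θ)/(3*pi) - sin(3*pi*θ)/(9*pi**2) - cos(3*pi*θ)/pi; evaluating from 0 to 1: ∫_{0}^{1} (3 - θ) sin(3*pi*θ) dθ = (2/(3*pi)) - (-1/pi) = 5/(3*pi).
Summing the pieces gives b_3 = 5/pi.

5/pi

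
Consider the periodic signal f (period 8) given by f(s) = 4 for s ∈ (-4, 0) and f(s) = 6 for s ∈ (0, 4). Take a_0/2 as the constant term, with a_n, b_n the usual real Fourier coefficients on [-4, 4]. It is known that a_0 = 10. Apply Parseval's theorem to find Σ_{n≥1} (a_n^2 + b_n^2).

2

Parseval: a_0^2/2 + Σ_{n≥1} (a_n^2+b_n^2) = 1/4 ∫_{-4}^{4} f(s)^2 ds = 52.
Subtract a_0^2/2 = 50: Σ (a_n^2+b_n^2) = 2.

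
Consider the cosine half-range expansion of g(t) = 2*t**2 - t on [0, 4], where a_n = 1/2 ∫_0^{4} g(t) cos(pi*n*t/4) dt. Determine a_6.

32/(9*pi**2)

a_6 = 1/2 ∫_0^{4} (2*t**2 - t) cos(3*pi*t/2) dt.
Integrating by parts twice (tabular method), an antiderivative of (2*t**2 - t) cos(3*pi*t/2) is 4*t**2*sin(3*pi*t/2)/(3*pi) - 2*t*sin(3*pi*t/2)/(3*pi) + 16*t*cos(3*pi*t/2)/(9*pi**2) - 32*sin(3*pi*t/2)/(27*pi**3) - 4*cos(3*pi*t/2)/(9*pi**2); evaluating from 0 to 4: ∫_{0}^{4} (2*t**2 - t) cos(3*pi*t/2) dt = (20/(3*pi**2)) - (-4/(9*pi**2)) = 64/(9*pi**2).
Hence a_6 = (1/2)·(64/(9*pi**2)) = 32/(9*pi**2).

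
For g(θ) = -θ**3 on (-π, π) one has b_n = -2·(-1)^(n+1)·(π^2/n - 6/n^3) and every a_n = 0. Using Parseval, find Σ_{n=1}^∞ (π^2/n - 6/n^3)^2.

pi**6/14

Parseval: Σ b_n^2 = (1/π) ∫_{-π}^{π} g(θ)^2 dθ = 2*pi**6/7.
b_n^2 = 4·(π^2/n - 6/n^3)^2, so the sum equals (2*pi**6/7)/4 = pi**6/14.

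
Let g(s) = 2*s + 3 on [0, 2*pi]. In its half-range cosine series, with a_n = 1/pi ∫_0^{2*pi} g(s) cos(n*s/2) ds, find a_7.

a_7 = 1/pi ∫_0^{2*pi} (2*s + 3) cos(7*s/2) ds.
Integrating by parts (boundary term plus one more integral), an antiderivative of (2*s + 3) cos(7*s/2) is 4*s*sin(7*s/2)/7 + 6*sin(7*s/2)/7 + 8*cos(7*s/2)/49; evaluating from 0 to 2*pi: ∫_{0}^{2*pi} (2*s + 3) cos(7*s/2) ds = (-8/49) - (8/49) = -16/49.
Hence a_7 = (1/pi)·(-16/49) = -16/(49*pi).

-16/(49*pi)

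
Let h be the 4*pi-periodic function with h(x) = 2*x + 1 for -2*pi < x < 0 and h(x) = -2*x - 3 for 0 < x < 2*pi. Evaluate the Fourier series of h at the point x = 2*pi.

At x = 2*pi the one-sided limits are h(2*pi^-) = -4*pi - 3 and h(2*pi^+) = 1 - 4*pi.
By Dirichlet's theorem the series converges to their average, [(-4*pi - 3) + (1 - 4*pi)]/2 = -4*pi - 1.

-4*pi - 1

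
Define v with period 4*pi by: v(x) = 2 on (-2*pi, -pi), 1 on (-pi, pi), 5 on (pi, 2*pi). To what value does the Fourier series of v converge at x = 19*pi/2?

5

x = 19*pi/2 differs from x = 3*pi/2 by 2 full period(s), and the series is 4*pi-periodic.
v is continuous at x = 3*pi/2 with value 5, so the series converges to 5 there.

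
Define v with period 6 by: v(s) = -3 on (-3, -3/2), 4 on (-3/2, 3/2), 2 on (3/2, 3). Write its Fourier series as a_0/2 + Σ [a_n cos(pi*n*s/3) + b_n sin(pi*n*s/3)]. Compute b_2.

-5/pi

b_2 = 1/3 ∫_{-3}^{3} v(s) sin(2*pi*s/3) ds.
Split the integral at the breakpoints.
Directly, an antiderivative of (-3) sin(2*pi*s/3) is 9*cos(2*pi*s/3)/(2*pi); evaluating from -3 to -3/2: ∫_{-3}^{-3/2} (-3) sin(2*pi*s/3) ds = (-9/(2*pi)) - (9/(2*pi)) = -9/pi.
Directly, an antiderivative of (4) sin(2*pi*s/3) is -6*cos(2*pi*s/3)/pi; evaluating from -3/2 to 3/2: ∫_{-3/2}^{3/2} (4) sin(2*pi*s/3) ds = (6/pi) - (6/pi) = 0.
Directly, an antiderivative of (2) sin(2*pi*s/3) is -3*cos(2*pi*s/3)/pi; evaluating from 3/2 to 3: ∫_{3/2}^{3} (2) sin(2*pi*s/3) ds = (-3/pi) - (3/pi) = -6/pi.
Summing the pieces and multiplying by (1/3) gives b_2 = -5/pi.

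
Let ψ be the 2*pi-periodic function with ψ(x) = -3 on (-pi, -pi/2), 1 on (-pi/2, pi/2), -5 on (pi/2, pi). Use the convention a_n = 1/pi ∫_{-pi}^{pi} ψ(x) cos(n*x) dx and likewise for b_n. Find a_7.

-10/(7*pi)

a_7 = 1/pi ∫_{-pi}^{pi} ψ(x) cos(7*x) dx.
Split the integral at the breakpoints.
Directly, an antiderivative of (-3) cos(7*x) is -3*sin(7*x)/7; evaluating from -pi to -pi/2: ∫_{-pi}^{-pi/2} (-3) cos(7*x) dx = (-3/7) - (0) = -3/7.
Directly, an antiderivative of (1) cos(7*x) is sin(7*x)/7; evaluating from -pi/2 to pi/2: ∫_{-pi/2}^{pi/2} (1) cos(7*x) dx = (-1/7) - (1/7) = -2/7.
Directly, an antiderivative of (-5) cos(7*x) is -5*sin(7*x)/7; evaluating from pi/2 to pi: ∫_{pi/2}^{pi} (-5) cos(7*x) dx = (0) - (5/7) = -5/7.
Summing the pieces and multiplying by (1/pi) gives a_7 = -10/(7*pi).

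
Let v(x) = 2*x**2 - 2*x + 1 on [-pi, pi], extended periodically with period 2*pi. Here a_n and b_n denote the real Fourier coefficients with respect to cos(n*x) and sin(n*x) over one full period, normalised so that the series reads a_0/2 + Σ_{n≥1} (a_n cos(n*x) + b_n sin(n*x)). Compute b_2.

b_2 = 1/pi ∫_{-pi}^{pi} v(x) sin(2*x) dx.
Integrating by parts twice (tabular method), an antiderivative of (2*x**2 - 2*x + 1) sin(2*x) is -x**2*cos(2*x) + x*sin(2*x) + x*cos(2*x) - sin(2*x)/2; evaluating from -pi to pi: ∫_{-pi}^{pi} (2*x**2 - 2*x + 1) sin(2*x) dx = (pi*(1 - pi)) - (-pi*(1 + pi)) = 2*pi.
Hence b_2 = (1/pi)·(2*pi) = 2.

2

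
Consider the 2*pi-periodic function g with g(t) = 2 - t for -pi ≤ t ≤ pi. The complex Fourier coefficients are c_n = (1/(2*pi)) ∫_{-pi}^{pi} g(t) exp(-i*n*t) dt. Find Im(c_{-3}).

-1/3

Since g is real-valued, Im(c_{-3}) = -(1/(2*pi)) ∫_{-pi}^{pi} g(t) sin(-3*t) dt = b_{3}/2.
Integrating by parts (boundary term plus one more integral), an antiderivative of (2 - t) sin(-3*t) is -t*cos(3*t)/3 + sin(3*t)/9 + 2*cos(3*t)/3; evaluating from -pi to pi: ∫_{-pi}^{pi} (2 - t) sin(-3*t) dt = (-2/3 + pi/3) - (-pi/3 - 2/3) = 2*pi/3.
Hence Im(c_{-3}) = (-1/(2*pi))·(2*pi/3) = -1/3.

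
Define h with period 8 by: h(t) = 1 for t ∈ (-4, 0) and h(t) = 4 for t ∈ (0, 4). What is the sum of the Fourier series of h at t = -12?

t = -12 differs from t = -4 by -1 full period(s), and the series is 8-periodic.
At t = -4 the one-sided limits are h(-4^-) = 4 and h(-4^+) = 1.
By Dirichlet's theorem the series converges to their average, [(4) + (1)]/2 = 5/2.

5/2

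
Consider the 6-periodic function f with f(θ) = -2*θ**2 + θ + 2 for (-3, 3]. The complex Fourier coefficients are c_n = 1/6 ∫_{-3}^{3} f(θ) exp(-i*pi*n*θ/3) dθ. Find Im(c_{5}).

Since f is real-valued, Im(c_{5}) = -1/6 ∫_{-3}^{3} f(θ) sin(5*pi*θ/3) dθ = -b_{5}/2.
Integrating by parts twice (tabular method), an antiderivative of (-2*θ**2 + θ + 2) sin(5*pi*θ/3) is 6*θ**2*cos(5*pi*θ/3)/(5*pi) - 36*θ*sin(5*pi*θ/3)/(25*pi**2) - 3*θ*cos(5*pi*θ/3)/(5*pi) + 9*sin(5*pi*θ/3)/(25*pi**2) - 6*cos(5*pi*θ/3)/(5*pi) - 108*cos(5*pi*θ/3)/(125*pi**3); evaluating from -3 to 3: ∫_{-3}^{3} (-2*θ**2 + θ + 2) sin(5*pi*θ/3) dθ = (3*(36 - 325*pi**2)/(125*pi**3)) - (3*(36 - 475*pi**2)/(125*pi**3)) = 18/(5*pi).
Hence Im(c_{5}) = (-1/6)·(18/(5*pi)) = -3/(5*pi).

-3/(5*pi)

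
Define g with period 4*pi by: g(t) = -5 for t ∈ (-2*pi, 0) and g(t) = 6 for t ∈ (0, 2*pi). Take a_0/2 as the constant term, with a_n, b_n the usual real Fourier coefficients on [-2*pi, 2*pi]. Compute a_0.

1

a_0 = (1/(2*pi)) ∫_{-2*pi}^{2*pi} g(t) dt = (1/(2*pi)) · (2*pi) = 1.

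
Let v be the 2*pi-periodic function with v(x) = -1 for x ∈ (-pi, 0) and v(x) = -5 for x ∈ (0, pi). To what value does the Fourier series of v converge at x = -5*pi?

-3

x = -5*pi differs from x = -pi by -2 full period(s), and the series is 2*pi-periodic.
At x = -pi the one-sided limits are v(-pi^-) = -5 and v(-pi^+) = -1.
By Dirichlet's theorem the series converges to their average, [(-5) + (-1)]/2 = -3.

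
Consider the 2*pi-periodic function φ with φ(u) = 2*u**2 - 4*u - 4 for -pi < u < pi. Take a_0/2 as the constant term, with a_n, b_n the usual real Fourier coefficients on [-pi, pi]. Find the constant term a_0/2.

-4 + 2*pi**2/3

a_0 = 1/pi ∫_{-pi}^{pi} φ(u) du = 1/pi · (4*pi*(-6 + pi**2)/3) = -8 + 4*pi**2/3.
So the constant term a_0/2 = -4 + 2*pi**2/3.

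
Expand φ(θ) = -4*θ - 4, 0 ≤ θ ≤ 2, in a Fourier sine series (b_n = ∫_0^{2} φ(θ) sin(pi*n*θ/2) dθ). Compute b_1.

b_1 = ∫_0^{2} (-4*θ - 4) sin(pi*θ/2) dθ.
Integrating by parts (boundary term plus one more integral), an antiderivative of (-4*θ - 4) sin(pi*θ/2) is 8*θ*cos(pi*θ/2)/pi - 16*sin(pi*θ/2)/pi**2 + 8*cos(pi*θ/2)/pi; evaluating from 0 to 2: ∫_{0}^{2} (-4*θ - 4) sin(pi*θ/2) dθ = (-24/pi) - (8/pi) = -32/pi.
Hence b_1 = -32/pi.

-32/pi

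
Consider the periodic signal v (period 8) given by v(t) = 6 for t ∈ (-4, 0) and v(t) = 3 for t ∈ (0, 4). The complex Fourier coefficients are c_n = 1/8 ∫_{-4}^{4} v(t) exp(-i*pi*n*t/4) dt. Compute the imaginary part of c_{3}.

1/pi

Since v is real-valued, Im(c_{3}) = -1/8 ∫_{-4}^{4} v(t) sin(3*pi*t/4) dt = -b_{3}/2.
Split the integral at the breakpoints.
Directly, an antiderivative of (6) sin(3*pi*t/4) is -8*cos(3*pi*t/4)/pi; evaluating from -4 to 0: ∫_{-4}^{0} (6) sin(3*pi*t/4) dt = (-8/pi) - (8/pi) = -16/pi.
Directly, an antiderivative of (3) sin(3*pi*t/4) is -4*cos(3*pi*t/4)/pi; evaluating from 0 to 4: ∫_{0}^{4} (3) sin(3*pi*t/4) dt = (4/pi) - (-4/pi) = 8/pi.
So ∫_{-4}^{4} v(t) sin(3*pi*t/4) dt = -8/pi.
Hence Im(c_{3}) = (-1/8)·(-8/pi) = 1/pi.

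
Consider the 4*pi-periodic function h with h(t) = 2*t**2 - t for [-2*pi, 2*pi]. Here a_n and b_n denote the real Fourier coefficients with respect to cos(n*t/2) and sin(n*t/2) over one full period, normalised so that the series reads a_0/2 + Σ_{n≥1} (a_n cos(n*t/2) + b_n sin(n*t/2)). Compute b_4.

1

b_4 = (1/(2*pi)) ∫_{-2*pi}^{2*pi} h(t) sin(2*t) dt.
Integrating by parts twice (tabular method), an antiderivative of (2*t**2 - t) sin(2*t) is -t**2*cos(2*t) + t*sin(2*t) + t*cos(2*t)/2 - sin(2*t)/4 + cos(2*t)/2; evaluating from -2*pi to 2*pi: ∫_{-2*pi}^{2*pi} (2*t**2 - t) sin(2*t) dt = (-4*pi**2 + 1/2 + pi) - (-4*pi**2 - pi + 1/2) = 2*pi.
Hence b_4 = (1/(2*pi))·(2*pi) = 1.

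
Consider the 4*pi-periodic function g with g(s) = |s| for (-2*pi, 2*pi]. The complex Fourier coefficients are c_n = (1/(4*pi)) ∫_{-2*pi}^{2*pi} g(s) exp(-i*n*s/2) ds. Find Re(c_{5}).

-4/(25*pi)

Since g is real-valued, Re(c_{5}) = (1/(4*pi)) ∫_{-2*pi}^{2*pi} g(s) cos(5*s/2) ds = a_{5}/2.
g is even and cos(5*s/2) is even, so the integrand is even: ∫_{-2*pi}^{2*pi} g(s) cos(5*s/2) ds = 2∫_0^{2*pi} g(s) cos(5*s/2) ds.
Integrating by parts (boundary term plus one more integral), an antiderivative of (s) cos(5*s/2) is 2*s*sin(5*s/2)/5 + 4*cos(5*s/2)/25; evaluating from 0 to 2*pi: ∫_{0}^{2*pi} (s) cos(5*s/2) ds = (-4/25) - (4/25) = -8/25.
So ∫_{-2*pi}^{2*pi} g(s) cos(5*s/2) ds = -16/25.
Hence Re(c_{5}) = (1/(4*pi))·(-16/25) = -4/(25*pi).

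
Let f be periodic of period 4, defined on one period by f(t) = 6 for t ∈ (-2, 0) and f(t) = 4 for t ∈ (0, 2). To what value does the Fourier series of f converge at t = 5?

t = 5 differs from t = 1 by 1 full period(s), and the series is 4-periodic.
f is continuous at t = 1 with value 4, so the series converges to 4 there.

4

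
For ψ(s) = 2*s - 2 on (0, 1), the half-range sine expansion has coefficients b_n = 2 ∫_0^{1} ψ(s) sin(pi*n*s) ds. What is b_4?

b_4 = 2 ∫_0^{1} (2*s - 2) sin(4*pi*s) ds.
Integrating by parts (boundary term plus one more integral), an antiderivative of (2*s - 2) sin(4*pi*s) is -s*cos(4*pi*s)/(2*pi) + sin(4*pi*s)/(8*pi**2) + cos(4*pi*s)/(2*pi); evaluating from 0 to 1: ∫_{0}^{1} (2*s - 2) sin(4*pi*s) ds = (0) - (1/(2*pi)) = -1/(2*pi).
Hence b_4 = 2·(-1/(2*pi)) = -1/pi.

-1/pi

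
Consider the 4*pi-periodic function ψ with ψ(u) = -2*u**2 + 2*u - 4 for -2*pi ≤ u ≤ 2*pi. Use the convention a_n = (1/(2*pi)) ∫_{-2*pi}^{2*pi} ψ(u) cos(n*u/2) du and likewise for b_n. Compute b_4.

-2

b_4 = (1/(2*pi)) ∫_{-2*pi}^{2*pi} ψ(u) sin(2*u) du.
Integrating by parts twice (tabular method), an antiderivative of (-2*u**2 + 2*u - 4) sin(2*u) is u**2*cos(2*u) - u*sin(2*u) - u*cos(2*u) + sin(2*u)/2 + 3*cos(2*u)/2; evaluating from -2*pi to 2*pi: ∫_{-2*pi}^{2*pi} (-2*u**2 + 2*u - 4) sin(2*u) du = (-2*pi + 3/2 + 4*pi**2) - (3/2 + 2*pi + 4*pi**2) = -4*pi.
Hence b_4 = (1/(2*pi))·(-4*pi) = -2.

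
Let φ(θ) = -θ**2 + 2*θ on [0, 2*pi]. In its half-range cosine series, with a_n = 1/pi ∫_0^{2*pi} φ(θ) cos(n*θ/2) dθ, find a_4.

a_4 = 1/pi ∫_0^{2*pi} (-θ**2 + 2*θ) cos(2*θ) dθ.
Integrating by parts twice (tabular method), an antiderivative of (-θ**2 + 2*θ) cos(2*θ) is -θ**2*sin(2*θ)/2 + θ*sin(2*θ) - θ*cos(2*θ)/2 + sin(2*θ)/4 + cos(2*θ)/2; evaluating from 0 to 2*pi: ∫_{0}^{2*pi} (-θ**2 + 2*θ) cos(2*θ) dθ = (1/2 - pi) - (1/2) = -pi.
Hence a_4 = (1/pi)·(-pi) = -1.

-1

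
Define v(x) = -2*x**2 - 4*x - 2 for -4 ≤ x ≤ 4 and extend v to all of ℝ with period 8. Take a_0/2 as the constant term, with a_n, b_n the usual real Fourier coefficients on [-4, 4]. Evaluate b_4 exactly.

b_4 = 1/4 ∫_{-4}^{4} v(x) sin(pi*x) dx.
Integrating by parts twice (tabular method), an antiderivative of (-2*x**2 - 4*x - 2) sin(pi*x) is 2*x**2*cos(pi*x)/pi - 4*x*sin(pi*x)/pi**2 + 4*x*cos(pi*x)/pi - 4*sin(pi*x)/pi**2 - 4*cos(pi*x)/pi**3 + 2*cos(pi*x)/pi; evaluating from -4 to 4: ∫_{-4}^{4} (-2*x**2 - 4*x - 2) sin(pi*x) dx = (-4/pi**3 + 50/pi) - (-4/pi**3 + 18/pi) = 32/pi.
Hence b_4 = (1/4)·(32/pi) = 8/pi.

8/pi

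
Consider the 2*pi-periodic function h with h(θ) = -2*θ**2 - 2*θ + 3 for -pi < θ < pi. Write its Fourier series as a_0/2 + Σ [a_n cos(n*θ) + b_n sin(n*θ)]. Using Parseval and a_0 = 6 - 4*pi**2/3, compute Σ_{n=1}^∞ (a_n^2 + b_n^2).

Parseval: a_0^2/2 + Σ_{n≥1} (a_n^2+b_n^2) = 1/pi ∫_{-pi}^{pi} h(θ)^2 dθ = -16*pi**2/3 + 18 + 8*pi**4/5.
Subtract a_0^2/2 = 2*(9 - 2*pi**2)**2/9: Σ (a_n^2+b_n^2) = 8*pi**2*(15 + 4*pi**2)/45.

8*pi**2*(15 + 4*pi**2)/45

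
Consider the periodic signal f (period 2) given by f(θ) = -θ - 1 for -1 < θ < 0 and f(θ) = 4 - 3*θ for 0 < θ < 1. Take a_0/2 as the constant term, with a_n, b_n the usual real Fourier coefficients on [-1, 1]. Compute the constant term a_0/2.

a_0 = ∫_{-1}^{1} f(θ) dθ = 2.
So the constant term a_0/2 = 1.

1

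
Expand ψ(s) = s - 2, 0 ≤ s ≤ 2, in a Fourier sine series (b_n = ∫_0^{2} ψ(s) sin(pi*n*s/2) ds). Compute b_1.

-4/pi

b_1 = ∫_0^{2} (s - 2) sin(pi*s/2) ds.
Integrating by parts (boundary term plus one more integral), an antiderivative of (s - 2) sin(pi*s/2) is -2*s*cos(pi*s/2)/pi + 4*sin(pi*s/2)/pi**2 + 4*cos(pi*s/2)/pi; evaluating from 0 to 2: ∫_{0}^{2} (s - 2) sin(pi*s/2) ds = (0) - (4/pi) = -4/pi.
Hence b_1 = -4/pi.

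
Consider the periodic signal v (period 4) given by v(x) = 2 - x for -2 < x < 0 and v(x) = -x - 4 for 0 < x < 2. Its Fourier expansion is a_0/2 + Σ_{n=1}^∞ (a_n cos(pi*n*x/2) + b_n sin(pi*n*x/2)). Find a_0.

-2

a_0 = 1/2 ∫_{-2}^{2} v(x) dx = 1/2 · (-4) = -2.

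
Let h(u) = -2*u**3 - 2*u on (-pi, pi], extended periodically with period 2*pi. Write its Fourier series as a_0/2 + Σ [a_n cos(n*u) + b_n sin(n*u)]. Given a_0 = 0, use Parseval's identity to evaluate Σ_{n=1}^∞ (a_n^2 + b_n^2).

Parseval: a_0^2/2 + Σ_{n≥1} (a_n^2+b_n^2) = 1/pi ∫_{-pi}^{pi} h(u)^2 du = 8*pi**2*(35 + 42*pi**2 + 15*pi**4)/105.
Subtract a_0^2/2 = 0: Σ (a_n^2+b_n^2) = 8*pi**2*(35 + 42*pi**2 + 15*pi**4)/105.

8*pi**2*(35 + 42*pi**2 + 15*pi**4)/105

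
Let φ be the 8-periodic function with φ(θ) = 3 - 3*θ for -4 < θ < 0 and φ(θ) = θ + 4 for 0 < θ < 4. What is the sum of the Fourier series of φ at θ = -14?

θ = -14 differs from θ = 2 by -2 full period(s), and the series is 8-periodic.
φ is continuous at θ = 2 with value 6, so the series converges to 6 there.

6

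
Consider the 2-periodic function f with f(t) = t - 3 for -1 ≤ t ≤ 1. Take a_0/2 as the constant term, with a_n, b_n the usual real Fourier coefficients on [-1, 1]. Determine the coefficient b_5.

b_5 = ∫_{-1}^{1} f(t) sin(5*pi*t) dt.
Integrating by parts (boundary term plus one more integral), an antiderivative of (t - 3) sin(5*pi*t) is -t*cos(5*pi*t)/(5*pi) + sin(5*pi*t)/(25*pi**2) + 3*cos(5*pi*t)/(5*pi); evaluating from -1 to 1: ∫_{-1}^{1} (t - 3) sin(5*pi*t) dt = (-2/(5*pi)) - (-4/(5*pi)) = 2/(5*pi).
Hence b_5 = 2/(5*pi).

2/(5*pi)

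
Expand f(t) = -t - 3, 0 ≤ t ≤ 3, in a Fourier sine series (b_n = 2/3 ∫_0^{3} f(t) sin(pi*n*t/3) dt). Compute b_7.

b_7 = 2/3 ∫_0^{3} (-t - 3) sin(7*pi*t/3) dt.
Integrating by parts (boundary term plus one more integral), an antiderivative of (-t - 3) sin(7*pi*t/3) is 3*t*cos(7*pi*t/3)/(7*pi) - 9*sin(7*pi*t/3)/(49*pi**2) + 9*cos(7*pi*t/3)/(7*pi); evaluating from 0 to 3: ∫_{0}^{3} (-t - 3) sin(7*pi*t/3) dt = (-18/(7*pi)) - (9/(7*pi)) = -27/(7*pi).
Hence b_7 = (2/3)·(-27/(7*pi)) = -18/(7*pi).

-18/(7*pi)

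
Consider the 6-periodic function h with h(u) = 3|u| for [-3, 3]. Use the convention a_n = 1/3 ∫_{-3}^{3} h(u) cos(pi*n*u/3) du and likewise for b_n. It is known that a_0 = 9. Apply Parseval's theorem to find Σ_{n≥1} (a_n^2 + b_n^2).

27/2

Parseval: a_0^2/2 + Σ_{n≥1} (a_n^2+b_n^2) = 1/3 ∫_{-3}^{3} h(u)^2 du = 54.
Subtract a_0^2/2 = 81/2: Σ (a_n^2+b_n^2) = 27/2.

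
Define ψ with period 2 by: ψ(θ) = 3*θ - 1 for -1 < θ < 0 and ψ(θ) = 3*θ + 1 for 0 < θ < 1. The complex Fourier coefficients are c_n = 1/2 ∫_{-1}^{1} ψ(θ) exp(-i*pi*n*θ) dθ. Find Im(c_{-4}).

Since ψ is real-valued, Im(c_{-4}) = -1/2 ∫_{-1}^{1} ψ(θ) sin(-4*pi*θ) dθ = b_{4}/2.
ψ is odd and sin(-4*pi*θ) is odd, so the integrand is even: ∫_{-1}^{1} ψ(θ) sin(-4*pi*θ) dθ = 2∫_0^{1} ψ(θ) sin(-4*pi*θ) dθ.
Integrating by parts (boundary term plus one more integral), an antiderivative of (3*θ + 1) sin(-4*pi*θ) is 3*θ*cos(4*pi*θ)/(4*pi) - 3*sin(4*pi*θ)/(16*pi**2) + cos(4*pi*θ)/(4*pi); evaluating from 0 to 1: ∫_{0}^{1} (3*θ + 1) sin(-4*pi*θ) dθ = (1/pi) - (1/(4*pi)) = 3/(4*pi).
So ∫_{-1}^{1} ψ(θ) sin(-4*pi*θ) dθ = 3/(2*pi).
Hence Im(c_{-4}) = (-1/2)·(3/(2*pi)) = -3/(4*pi).

-3/(4*pi)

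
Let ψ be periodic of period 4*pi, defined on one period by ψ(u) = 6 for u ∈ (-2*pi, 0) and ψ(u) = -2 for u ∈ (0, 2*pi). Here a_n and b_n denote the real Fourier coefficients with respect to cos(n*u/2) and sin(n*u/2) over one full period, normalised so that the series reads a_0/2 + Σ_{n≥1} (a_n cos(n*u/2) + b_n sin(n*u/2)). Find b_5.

-16/(5*pi)

b_5 = (1/(2*pi)) ∫_{-2*pi}^{2*pi} ψ(u) sin(5*u/2) du.
Split the integral at the breakpoints.
Directly, an antiderivative of (6) sin(5*u/2) is -12*cos(5*u/2)/5; evaluating from -2*pi to 0: ∫_{-2*pi}^{0} (6) sin(5*u/2) du = (-12/5) - (12/5) = -24/5.
Directly, an antiderivative of (-2) sin(5*u/2) is 4*cos(5*u/2)/5; evaluating from 0 to 2*pi: ∫_{0}^{2*pi} (-2) sin(5*u/2) du = (-4/5) - (4/5) = -8/5.
Summing the pieces and multiplying by (1/(2*pi)) gives b_5 = -16/(5*pi).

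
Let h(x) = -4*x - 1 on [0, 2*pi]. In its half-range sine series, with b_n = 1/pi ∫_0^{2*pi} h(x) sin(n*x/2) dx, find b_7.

b_7 = 1/pi ∫_0^{2*pi} (-4*x - 1) sin(7*x/2) dx.
Integrating by parts (boundary term plus one more integral), an antiderivative of (-4*x - 1) sin(7*x/2) is 8*x*cos(7*x/2)/7 - 16*sin(7*x/2)/49 + 2*cos(7*x/2)/7; evaluating from 0 to 2*pi: ∫_{0}^{2*pi} (-4*x - 1) sin(7*x/2) dx = (-16*pi/7 - 2/7) - (2/7) = -16*pi/7 - 4/7.
Hence b_7 = (1/pi)·(-16*pi/7 - 4/7) = 4*(-4*pi - 1)/(7*pi).

4*(-4*pi - 1)/(7*pi)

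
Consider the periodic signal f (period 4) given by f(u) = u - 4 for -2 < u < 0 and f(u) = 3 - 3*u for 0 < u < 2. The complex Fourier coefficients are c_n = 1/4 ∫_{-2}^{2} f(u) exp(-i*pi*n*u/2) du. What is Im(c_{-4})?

1/(2*pi)

Since f is real-valued, Im(c_{-4}) = -1/4 ∫_{-2}^{2} f(u) sin(-2*pi*u) du = b_{4}/2.
Split the integral at the breakpoints.
Integrating by parts (boundary term plus one more integral), an antiderivative of (u - 4) sin(-2*pi*u) is u*cos(2*pi*u)/(2*pi) - sin(2*pi*u)/(4*pi**2) - 2*cos(2*pi*u)/pi; evaluating from -2 to 0: ∫_{-2}^{0} (u - 4) sin(-2*pi*u) du = (-2/pi) - (-3/pi) = 1/pi.
Integrating by parts (boundary term plus one more integral), an antiderivative of (3 - 3*u) sin(-2*pi*u) is -3*u*cos(2*pi*u)/(2*pi) + 3*sin(2*pi*u)/(4*pi**2) + 3*cos(2*pi*u)/(2*pi); evaluating from 0 to 2: ∫_{0}^{2} (3 - 3*u) sin(-2*pi*u) du = (-3/(2*pi)) - (3/(2*pi)) = -3/pi.
So ∫_{-2}^{2} f(u) sin(-2*pi*u) du = -2/pi.
Hence Im(c_{-4}) = (-1/4)·(-2/pi) = 1/(2*pi).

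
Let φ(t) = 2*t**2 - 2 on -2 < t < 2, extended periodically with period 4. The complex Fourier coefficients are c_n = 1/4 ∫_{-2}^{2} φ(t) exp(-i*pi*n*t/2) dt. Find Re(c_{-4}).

Since φ is real-valued, Re(c_{-4}) = 1/4 ∫_{-2}^{2} φ(t) cos(-2*pi*t) dt = a_{4}/2.
φ is even and cos(-2*pi*t) is even, so the integrand is even: ∫_{-2}^{2} φ(t) cos(-2*pi*t) dt = 2∫_0^{2} φ(t) cos(-2*pi*t) dt.
Integrating by parts twice (tabular method), an antiderivative of (2*t**2 - 2) cos(-2*pi*t) is t**2*sin(2*pi*t)/pi + t*cos(2*pi*t)/pi**2 - sin(2*pi*t)/pi - sin(2*pi*t)/(2*pi**3); evaluating from 0 to 2: ∫_{0}^{2} (2*t**2 - 2) cos(-2*pi*t) dt = (2/pi**2) - (0) = 2/pi**2.
So ∫_{-2}^{2} φ(t) cos(-2*pi*t) dt = 4/pi**2.
Hence Re(c_{-4}) = (1/4)·(4/pi**2) = pi**(-2).

pi**(-2)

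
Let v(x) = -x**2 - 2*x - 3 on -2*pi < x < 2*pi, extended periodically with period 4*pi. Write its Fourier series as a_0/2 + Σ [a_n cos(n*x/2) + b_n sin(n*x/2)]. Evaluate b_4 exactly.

b_4 = (1/(2*pi)) ∫_{-2*pi}^{2*pi} v(x) sin(2*x) dx.
Integrating by parts twice (tabular method), an antiderivative of (-x**2 - 2*x - 3) sin(2*x) is x**2*cos(2*x)/2 - x*sin(2*x)/2 + x*cos(2*x) - sin(2*x)/2 + 5*cos(2*x)/4; evaluating from -2*pi to 2*pi: ∫_{-2*pi}^{2*pi} (-x**2 - 2*x - 3) sin(2*x) dx = (5/4 + 2*pi + 2*pi**2) - (-2*pi + 5/4 + 2*pi**2) = 4*pi.
Hence b_4 = (1/(2*pi))·(4*pi) = 2.

2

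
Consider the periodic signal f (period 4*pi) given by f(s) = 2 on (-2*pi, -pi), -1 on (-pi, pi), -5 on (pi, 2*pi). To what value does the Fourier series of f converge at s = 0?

-1

f is continuous at s = 0 with value -1, so the series converges to -1 there.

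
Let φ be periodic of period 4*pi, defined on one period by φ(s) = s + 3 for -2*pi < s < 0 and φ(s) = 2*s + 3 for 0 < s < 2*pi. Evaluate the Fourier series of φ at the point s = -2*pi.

3 + pi

s = -2*pi differs from s = 2*pi by -1 full period(s), and the series is 4*pi-periodic.
At s = 2*pi the one-sided limits are φ(2*pi^-) = 3 + 4*pi and φ(2*pi^+) = 3 - 2*pi.
By Dirichlet's theorem the series converges to their average, [(3 + 4*pi) + (3 - 2*pi)]/2 = 3 + pi.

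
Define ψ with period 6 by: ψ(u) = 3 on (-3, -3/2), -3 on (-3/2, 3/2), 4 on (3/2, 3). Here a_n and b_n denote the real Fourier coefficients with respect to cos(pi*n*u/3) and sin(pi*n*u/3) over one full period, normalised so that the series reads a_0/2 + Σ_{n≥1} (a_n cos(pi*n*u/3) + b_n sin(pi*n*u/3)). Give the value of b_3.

1/(3*pi)

b_3 = 1/3 ∫_{-3}^{3} ψ(u) sin(pi*u) du.
Split the integral at the breakpoints.
Directly, an antiderivative of (3) sin(pi*u) is -3*cos(pi*u)/pi; evaluating from -3 to -3/2: ∫_{-3}^{-3/2} (3) sin(pi*u) du = (0) - (3/pi) = -3/pi.
Directly, an antiderivative of (-3) sin(pi*u) is 3*cos(pi*u)/pi; evaluating from -3/2 to 3/2: ∫_{-3/2}^{3/2} (-3) sin(pi*u) du = (0) - (0) = 0.
Directly, an antiderivative of (4) sin(pi*u) is -4*cos(pi*u)/pi; evaluating from 3/2 to 3: ∫_{3/2}^{3} (4) sin(pi*u) du = (4/pi) - (0) = 4/pi.
Summing the pieces and multiplying by (1/3) gives b_3 = 1/(3*pi).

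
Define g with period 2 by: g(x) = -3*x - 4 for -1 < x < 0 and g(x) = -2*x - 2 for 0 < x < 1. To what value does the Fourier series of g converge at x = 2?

x = 2 differs from x = 0 by 1 full period(s), and the series is 2-periodic.
At x = 0 the one-sided limits are g(0^-) = -4 and g(0^+) = -2.
By Dirichlet's theorem the series converges to their average, [(-4) + (-2)]/2 = -3.

-3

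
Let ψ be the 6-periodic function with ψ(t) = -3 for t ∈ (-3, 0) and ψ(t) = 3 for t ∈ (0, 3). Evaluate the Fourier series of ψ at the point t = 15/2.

3

t = 15/2 differs from t = 3/2 by 1 full period(s), and the series is 6-periodic.
ψ is continuous at t = 3/2 with value 3, so the series converges to 3 there.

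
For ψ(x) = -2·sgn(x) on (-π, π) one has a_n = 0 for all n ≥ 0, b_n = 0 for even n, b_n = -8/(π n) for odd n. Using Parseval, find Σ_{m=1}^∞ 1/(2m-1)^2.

Parseval: Σ b_n^2 = (1/π) ∫_{-π}^{π} ψ(x)^2 dx = 8.
Only odd n contribute, with b_n^2 = 64/(π^2 n^2), so Σ_{m≥1} 1/(2m-1)^2 = π^2·(8)/64 = pi**2/8.

pi**2/8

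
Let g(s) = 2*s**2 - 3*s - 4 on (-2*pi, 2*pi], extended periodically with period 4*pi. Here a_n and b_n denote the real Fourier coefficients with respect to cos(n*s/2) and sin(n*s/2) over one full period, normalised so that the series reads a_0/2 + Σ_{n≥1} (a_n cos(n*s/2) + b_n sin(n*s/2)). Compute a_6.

a_6 = (1/(2*pi)) ∫_{-2*pi}^{2*pi} g(s) cos(3*s) ds.
Integrating by parts twice (tabular method), an antiderivative of (2*s**2 - 3*s - 4) cos(3*s) is 2*s**2*sin(3*s)/3 - s*sin(3*s) + 4*s*cos(3*s)/9 - 40*sin(3*s)/27 - cos(3*s)/3; evaluating from -2*pi to 2*pi: ∫_{-2*pi}^{2*pi} (2*s**2 - 3*s - 4) cos(3*s) ds = (-1/3 + 8*pi/9) - (-8*pi/9 - 1/3) = 16*pi/9.
Hence a_6 = (1/(2*pi))·(16*pi/9) = 8/9.

8/9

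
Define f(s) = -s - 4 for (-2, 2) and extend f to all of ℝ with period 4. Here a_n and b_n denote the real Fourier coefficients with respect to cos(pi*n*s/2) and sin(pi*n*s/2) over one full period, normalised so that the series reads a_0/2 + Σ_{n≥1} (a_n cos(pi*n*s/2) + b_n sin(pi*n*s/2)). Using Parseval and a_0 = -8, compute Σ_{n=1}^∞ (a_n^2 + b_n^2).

8/3

Parseval: a_0^2/2 + Σ_{n≥1} (a_n^2+b_n^2) = 1/2 ∫_{-2}^{2} f(s)^2 ds = 104/3.
Subtract a_0^2/2 = 32: Σ (a_n^2+b_n^2) = 8/3.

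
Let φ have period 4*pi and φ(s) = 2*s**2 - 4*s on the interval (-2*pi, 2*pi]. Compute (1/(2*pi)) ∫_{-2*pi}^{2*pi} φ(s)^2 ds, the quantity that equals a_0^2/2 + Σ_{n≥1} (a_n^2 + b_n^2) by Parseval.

(1/(2*pi)) ∫_{-2*pi}^{2*pi} φ(s)^2 ds = (1/(2*pi)) · (256*pi**3*(5 + 3*pi**2)/15) = 128*pi**2*(5 + 3*pi**2)/15.

128*pi**2*(5 + 3*pi**2)/15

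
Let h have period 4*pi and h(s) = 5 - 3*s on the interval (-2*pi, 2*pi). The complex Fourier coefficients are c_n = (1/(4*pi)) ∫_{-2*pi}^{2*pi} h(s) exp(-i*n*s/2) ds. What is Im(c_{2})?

-3

Since h is real-valued, Im(c_{2}) = -(1/(4*pi)) ∫_{-2*pi}^{2*pi} h(s) sin(s) ds = -b_{2}/2.
Integrating by parts (boundary term plus one more integral), an antiderivative of (5 - 3*s) sin(s) is 3*s*cos(s) - 3*sin(s) - 5*cos(s); evaluating from -2*pi to 2*pi: ∫_{-2*pi}^{2*pi} (5 - 3*s) sin(s) ds = (-5 + 6*pi) - (-6*pi - 5) = 12*pi.
Hence Im(c_{2}) = (-1/(4*pi))·(12*pi) = -3.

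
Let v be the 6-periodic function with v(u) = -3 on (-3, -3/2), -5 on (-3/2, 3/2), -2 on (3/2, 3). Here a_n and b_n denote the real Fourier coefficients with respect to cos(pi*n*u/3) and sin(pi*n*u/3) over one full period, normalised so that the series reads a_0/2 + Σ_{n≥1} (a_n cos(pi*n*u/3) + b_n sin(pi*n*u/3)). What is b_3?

1/(3*pi)

b_3 = 1/3 ∫_{-3}^{3} v(u) sin(pi*u) du.
Split the integral at the breakpoints.
Directly, an antiderivative of (-3) sin(pi*u) is 3*cos(pi*u)/pi; evaluating from -3 to -3/2: ∫_{-3}^{-3/2} (-3) sin(pi*u) du = (0) - (-3/pi) = 3/pi.
Directly, an antiderivative of (-5) sin(pi*u) is 5*cos(pi*u)/pi; evaluating from -3/2 to 3/2: ∫_{-3/2}^{3/2} (-5) sin(pi*u) du = (0) - (0) = 0.
Directly, an antiderivative of (-2) sin(pi*u) is 2*cos(pi*u)/pi; evaluating from 3/2 to 3: ∫_{3/2}^{3} (-2) sin(pi*u) du = (-2/pi) - (0) = -2/pi.
Summing the pieces and multiplying by (1/3) gives b_3 = 1/(3*pi).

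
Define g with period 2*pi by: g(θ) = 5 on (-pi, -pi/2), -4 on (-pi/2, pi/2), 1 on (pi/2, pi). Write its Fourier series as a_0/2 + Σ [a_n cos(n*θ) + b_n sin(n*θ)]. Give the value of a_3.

14/(3*pi)

a_3 = 1/pi ∫_{-pi}^{pi} g(θ) cos(3*θ) dθ.
Split the integral at the breakpoints.
Directly, an antiderivative of (5) cos(3*θ) is 5*sin(3*θ)/3; evaluating from -pi to -pi/2: ∫_{-pi}^{-pi/2} (5) cos(3*θ) dθ = (5/3) - (0) = 5/3.
Directly, an antiderivative of (-4) cos(3*θ) is -4*sin(3*θ)/3; evaluating from -pi/2 to pi/2: ∫_{-pi/2}^{pi/2} (-4) cos(3*θ) dθ = (4/3) - (-4/3) = 8/3.
Directly, an antiderivative of (1) cos(3*θ) is sin(3*θ)/3; evaluating from pi/2 to pi: ∫_{pi/2}^{pi} (1) cos(3*θ) dθ = (0) - (-1/3) = 1/3.
Summing the pieces and multiplying by (1/pi) gives a_3 = 14/(3*pi).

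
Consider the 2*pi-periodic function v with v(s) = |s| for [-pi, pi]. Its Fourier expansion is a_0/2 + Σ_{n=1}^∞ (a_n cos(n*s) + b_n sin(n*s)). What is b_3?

0

b_3 = 1/pi ∫_{-pi}^{pi} v(s) sin(3*s) ds.
v is even and sin(3*s) is odd, so the integrand is odd over a symmetric interval and the integral vanishes.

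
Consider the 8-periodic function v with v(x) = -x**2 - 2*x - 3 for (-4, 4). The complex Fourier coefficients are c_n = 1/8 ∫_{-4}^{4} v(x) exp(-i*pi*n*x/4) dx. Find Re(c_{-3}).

Since v is real-valued, Re(c_{-3}) = 1/8 ∫_{-4}^{4} v(x) cos(-3*pi*x/4) dx = a_{3}/2.
Integrating by parts twice (tabular method), an antiderivative of (-x**2 - 2*x - 3) cos(-3*pi*x/4) is -4*x**2*sin(3*pi*x/4)/(3*pi) - 8*x*sin(3*pi*x/4)/(3*pi) - 32*x*cos(3*pi*x/4)/(9*pi**2) - 4*sin(3*pi*x/4)/pi + 128*sin(3*pi*x/4)/(27*pi**3) - 32*cos(3*pi*x/4)/(9*pi**2); evaluating from -4 to 4: ∫_{-4}^{4} (-x**2 - 2*x - 3) cos(-3*pi*x/4) dx = (160/(9*pi**2)) - (-32/(3*pi**2)) = 256/(9*pi**2).
Hence Re(c_{-3}) = (1/8)·(256/(9*pi**2)) = 32/(9*pi**2).

32/(9*pi**2)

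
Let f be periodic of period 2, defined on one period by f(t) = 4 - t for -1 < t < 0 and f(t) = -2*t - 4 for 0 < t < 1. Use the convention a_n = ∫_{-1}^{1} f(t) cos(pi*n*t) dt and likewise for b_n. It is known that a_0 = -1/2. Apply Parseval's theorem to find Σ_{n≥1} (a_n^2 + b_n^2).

1093/24

Parseval: a_0^2/2 + Σ_{n≥1} (a_n^2+b_n^2) = ∫_{-1}^{1} f(t)^2 dt = 137/3.
Subtract a_0^2/2 = 1/8: Σ (a_n^2+b_n^2) = 1093/24.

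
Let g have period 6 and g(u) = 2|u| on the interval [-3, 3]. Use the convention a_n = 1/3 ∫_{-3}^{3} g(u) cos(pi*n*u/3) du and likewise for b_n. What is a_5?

a_5 = 1/3 ∫_{-3}^{3} g(u) cos(5*pi*u/3) du.
g is even and cos(5*pi*u/3) is even, so the integrand is even and a_5 = 2/3 ∫_0^{3} g(u) cos(5*pi*u/3) du.
Integrating by parts (boundary term plus one more integral), an antiderivative of (2*u) cos(5*pi*u/3) is 6*u*sin(5*pi*u/3)/(5*pi) + 18*cos(5*pi*u/3)/(25*pi**2); evaluating from 0 to 3: ∫_{0}^{3} (2*u) cos(5*pi*u/3) du = (-18/(25*pi**2)) - (18/(25*pi**2)) = -36/(25*pi**2).
Hence a_5 = (2/3)·(-36/(25*pi**2)) = -24/(25*pi**2).

-24/(25*pi**2)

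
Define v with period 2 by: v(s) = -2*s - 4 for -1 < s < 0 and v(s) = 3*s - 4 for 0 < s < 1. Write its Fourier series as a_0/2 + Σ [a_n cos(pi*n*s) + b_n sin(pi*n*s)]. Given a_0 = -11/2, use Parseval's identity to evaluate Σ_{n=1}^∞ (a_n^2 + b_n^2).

29/24

Parseval: a_0^2/2 + Σ_{n≥1} (a_n^2+b_n^2) = ∫_{-1}^{1} v(s)^2 ds = 49/3.
Subtract a_0^2/2 = 121/8: Σ (a_n^2+b_n^2) = 29/24.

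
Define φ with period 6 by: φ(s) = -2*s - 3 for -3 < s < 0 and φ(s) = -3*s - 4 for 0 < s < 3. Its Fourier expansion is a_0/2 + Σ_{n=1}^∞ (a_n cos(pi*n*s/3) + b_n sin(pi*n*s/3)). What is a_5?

6/(25*pi**2)

a_5 = 1/3 ∫_{-3}^{3} φ(s) cos(5*pi*s/3) ds.
Split the integral at the breakpoints.
Integrating by parts (boundary term plus one more integral), an antiderivative of (-2*s - 3) cos(5*pi*s/3) is -6*s*sin(5*pi*s/3)/(5*pi) - 9*sin(5*pi*s/3)/(5*pi) - 18*cos(5*pi*s/3)/(25*pi**2); evaluating from -3 to 0: ∫_{-3}^{0} (-2*s - 3) cos(5*pi*s/3) ds = (-18/(25*pi**2)) - (18/(25*pi**2)) = -36/(25*pi**2).
Integrating by parts (boundary term plus one more integral), an antiderivative of (-3*s - 4) cos(5*pi*s/3) is -9*s*sin(5*pi*s/3)/(5*pi) - 12*sin(5*pi*s/3)/(5*pi) - 27*cos(5*pi*s/3)/(25*pi**2); evaluating from 0 to 3: ∫_{0}^{3} (-3*s - 4) cos(5*pi*s/3) ds = (27/(25*pi**2)) - (-27/(25*pi**2)) = 54/(25*pi**2).
Summing the pieces and multiplying by (1/3) gives a_5 = 6/(25*pi**2).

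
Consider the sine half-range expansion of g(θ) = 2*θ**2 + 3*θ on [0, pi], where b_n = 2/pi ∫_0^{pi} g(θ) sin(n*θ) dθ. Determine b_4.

-pi - 3/2

b_4 = 2/pi ∫_0^{pi} (2*θ**2 + 3*θ) sin(4*θ) dθ.
Integrating by parts twice (tabular method), an antiderivative of (2*θ**2 + 3*θ) sin(4*θ) is -θ**2*cos(4*θ)/2 + θ*sin(4*θ)/4 - 3*θ*cos(4*θ)/4 + 3*sin(4*θ)/16 + cos(4*θ)/16; evaluating from 0 to pi: ∫_{0}^{pi} (2*θ**2 + 3*θ) sin(4*θ) dθ = (-pi**2/2 - 3*pi/4 + 1/16) - (1/16) = -pi*(3 + 2*pi)/4.
Hence b_4 = (2/pi)·(-pi*(3 + 2*pi)/4) = -pi - 3/2.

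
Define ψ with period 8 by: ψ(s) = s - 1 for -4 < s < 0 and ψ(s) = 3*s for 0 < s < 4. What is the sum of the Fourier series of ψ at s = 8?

-1/2

s = 8 differs from s = 0 by 1 full period(s), and the series is 8-periodic.
At s = 0 the one-sided limits are ψ(0^-) = -1 and ψ(0^+) = 0.
By Dirichlet's theorem the series converges to their average, [(-1) + (0)]/2 = -1/2.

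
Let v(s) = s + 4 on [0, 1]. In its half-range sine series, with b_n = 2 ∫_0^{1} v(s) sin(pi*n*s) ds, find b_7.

b_7 = 2 ∫_0^{1} (s + 4) sin(7*pi*s) ds.
Integrating by parts (boundary term plus one more integral), an antiderivative of (s + 4) sin(7*pi*s) is -s*cos(7*pi*s)/(7*pi) + sin(7*pi*s)/(49*pi**2) - 4*cos(7*pi*s)/(7*pi); evaluating from 0 to 1: ∫_{0}^{1} (s + 4) sin(7*pi*s) ds = (5/(7*pi)) - (-4/(7*pi)) = 9/(7*pi).
Hence b_7 = 2·(9/(7*pi)) = 18/(7*pi).

18/(7*pi)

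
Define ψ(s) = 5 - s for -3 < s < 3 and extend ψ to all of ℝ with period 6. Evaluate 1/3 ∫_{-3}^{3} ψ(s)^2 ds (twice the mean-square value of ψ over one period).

1/3 ∫_{-3}^{3} ψ(s)^2 ds = 1/3 · (168) = 56.

56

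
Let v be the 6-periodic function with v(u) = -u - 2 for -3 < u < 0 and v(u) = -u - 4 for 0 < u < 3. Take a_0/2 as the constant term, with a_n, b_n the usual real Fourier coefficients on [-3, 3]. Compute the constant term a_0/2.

a_0 = 1/3 ∫_{-3}^{3} v(u) du = 1/3 · (-18) = -6.
So the constant term a_0/2 = -3.

-3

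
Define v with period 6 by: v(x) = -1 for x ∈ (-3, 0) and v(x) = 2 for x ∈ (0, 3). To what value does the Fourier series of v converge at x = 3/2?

v is continuous at x = 3/2 with value 2, so the series converges to 2 there.

2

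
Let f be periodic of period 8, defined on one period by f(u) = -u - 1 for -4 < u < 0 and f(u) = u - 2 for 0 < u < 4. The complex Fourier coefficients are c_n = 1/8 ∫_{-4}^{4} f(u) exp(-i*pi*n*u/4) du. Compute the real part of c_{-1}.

-8/pi**2

Since f is real-valued, Re(c_{-1}) = 1/8 ∫_{-4}^{4} f(u) cos(-pi*u/4) du = a_{1}/2.
Split the integral at the breakpoints.
Integrating by parts (boundary term plus one more integral), an antiderivative of (-u - 1) cos(-pi*u/4) is -4*u*sin(pi*u/4)/pi - 4*sin(pi*u/4)/pi - 16*cos(pi*u/4)/pi**2; evaluating from -4 to 0: ∫_{-4}^{0} (-u - 1) cos(-pi*u/4) du = (-16/pi**2) - (16/pi**2) = -32/pi**2.
Integrating by parts (boundary term plus one more integral), an antiderivative of (u - 2) cos(-pi*u/4) is 4*u*sin(pi*u/4)/pi - 8*sin(pi*u/4)/pi + 16*cos(pi*u/4)/pi**2; evaluating from 0 to 4: ∫_{0}^{4} (u - 2) cos(-pi*u/4) du = (-16/pi**2) - (16/pi**2) = -32/pi**2.
So ∫_{-4}^{4} f(u) cos(-pi*u/4) du = -64/pi**2.
Hence Re(c_{-1}) = (1/8)·(-64/pi**2) = -8/pi**2.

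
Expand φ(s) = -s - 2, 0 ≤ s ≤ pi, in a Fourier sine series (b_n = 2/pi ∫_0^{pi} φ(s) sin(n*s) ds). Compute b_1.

-8/pi - 2

b_1 = 2/pi ∫_0^{pi} (-s - 2) sin(s) ds.
Integrating by parts (boundary term plus one more integral), an antiderivative of (-s - 2) sin(s) is s*cos(s) - sin(s) + 2*cos(s); evaluating from 0 to pi: ∫_{0}^{pi} (-s - 2) sin(s) ds = (-pi - 2) - (2) = -4 - pi.
Hence b_1 = (2/pi)·(-4 - pi) = -8/pi - 2.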